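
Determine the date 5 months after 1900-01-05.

Adding 5 months from January 5, 1900.
month 1 + 5 = 6 → June 1900.
Day 5 is valid in June, giving June 5, 1900.

June 5, 1900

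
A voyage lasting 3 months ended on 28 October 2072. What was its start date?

July 28, 2072

Subtracting 3 months from October 28, 2072.
month 10 − 3 = 7 → July 2072.
Day 28 is valid in July, giving July 28, 2072.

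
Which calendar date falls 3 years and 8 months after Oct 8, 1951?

June 8, 1955

Adding 3 years and 8 months from October 8, 1951.
+3 years → 1954; month 10 + 8 = 18, which is month 6 of year 1955 → June 1955.
Day 8 is valid in June, giving June 8, 1955.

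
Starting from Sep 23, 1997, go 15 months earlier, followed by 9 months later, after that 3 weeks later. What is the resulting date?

Subtracting 15 months from September 23, 1997:
month 9 − 15 = -6, which is month 6 of year 1996 → June 1996.
Day 23 is valid in June, giving June 23, 1996.
Counting forward 9 months from June 23, 1996:
month 6 + 9 = 15, which is month 3 of year 1997 → March 1997.
Day 23 is valid in March, giving March 23, 1997.
Counting forward 3 weeks (= 21 days) from March 23, 1997:
March has 31 days, so 31 − 23 = 8 days remain after March 23, 1997; 21 − 8 = 13 left.
13 days into April 1997 → April 13, 1997.

April 13, 1997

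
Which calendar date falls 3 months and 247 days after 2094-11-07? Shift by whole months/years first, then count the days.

Adding 3 months and 247 days from November 7, 2094: first the month/year part, then the days.
month 11 + 3 = 14, which is month 2 of year 2095 → February 2095.
Day 7 is valid in February, giving February 7, 2095.
Now add 247 days from February 7, 2095.
February has 28 days, so 28 − 7 = 21 days remain after February 7, 2095; 247 − 21 = 226 left.
March 2095 has 31 days: 226 − 31 = 195 left.
April 2095 has 30 days: 195 − 30 = 165 left.
May 2095 has 31 days: 165 − 31 = 134 left.
June 2095 has 30 days: 134 − 30 = 104 left.
July 2095 has 31 days: 104 − 31 = 73 left.
August 2095 has 31 days: 73 − 31 = 42 left.
September 2095 has 30 days: 42 − 30 = 12 left.
12 days into October 2095 → October 12, 2095.

October 12, 2095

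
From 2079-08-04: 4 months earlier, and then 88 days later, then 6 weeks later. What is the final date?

August 12, 2079

Going back 4 months from August 4, 2079:
month 8 − 4 = 4 → April 2079.
Day 4 is valid in April, giving April 4, 2079.
Advancing 88 days from April 4, 2079:
April has 30 days, so 30 − 4 = 26 days remain after April 4, 2079; 88 − 26 = 62 left.
May 2079 has 31 days: 62 − 31 = 31 left.
June 2079 has 30 days: 31 − 30 = 1 left.
1 day into July 2079 → July 1, 2079.
Advancing 6 weeks (= 42 days) from July 1, 2079:
July has 31 days, so 31 − 1 = 30 days remain after July 1, 2079; 42 − 30 = 12 left.
12 days into August 2079 → August 12, 2079.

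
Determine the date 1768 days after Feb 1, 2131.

December 5, 2135

Adding 1768 days from February 1, 2131.
February has 28 days, so 28 − 1 = 27 days remain after February 1, 2131; 1768 − 27 = 1741 left.
March 2131 has 31 days: 1741 − 31 = 1710 left.
April 2131 has 30 days: 1710 − 30 = 1680 left.
May 2131 has 31 days: 1680 − 31 = 1649 left.
June 2131 has 30 days: 1649 − 30 = 1619 left.
July 2131 has 31 days: 1619 − 31 = 1588 left.
August 2131 has 31 days: 1588 − 31 = 1557 left.
September 2131 has 30 days: 1557 − 30 = 1527 left.
October 2131 has 31 days: 1527 − 31 = 1496 left.
November 2131 has 30 days: 1496 − 30 = 1466 left.
December 2131 has 31 days: 1466 − 31 = 1435 left.
January 2132 has 31 days: 1435 − 31 = 1404 left.
February 2132 has 29 days (2132 is a leap year): 1404 − 29 = 1375 left.
March 2132 has 31 days: 1375 − 31 = 1344 left.
April 2132 has 30 days: 1344 − 30 = 1314 left.
May 2132 has 31 days: 1314 − 31 = 1283 left.
June 2132 has 30 days: 1283 − 30 = 1253 left.
July 2132 has 31 days: 1253 − 31 = 1222 left.
August 2132 has 31 days: 1222 − 31 = 1191 left.
September 2132 has 30 days: 1191 − 30 = 1161 left.
October 2132 has 31 days: 1161 − 31 = 1130 left.
November 2132 has 30 days: 1130 − 30 = 1100 left.
December 2132 has 31 days: 1100 − 31 = 1069 left.
January 2133 has 31 days: 1069 − 31 = 1038 left.
February 2133 has 28 days (2133 is not a leap year): 1038 − 28 = 1010 left.
March 2133 has 31 days: 1010 − 31 = 979 left.
April 2133 has 30 days: 979 − 30 = 949 left.
May 2133 has 31 days: 949 − 31 = 918 left.
June 2133 has 30 days: 918 − 30 = 888 left.
July 2133 has 31 days: 888 − 31 = 857 left.
August 2133 has 31 days: 857 − 31 = 826 left.
September 2133 has 30 days: 826 − 30 = 796 left.
October 2133 has 31 days: 796 − 31 = 765 left.
November 2133 has 30 days: 765 − 30 = 735 left.
December 2133 has 31 days: 735 − 31 = 704 left.
January 2134 has 31 days: 704 − 31 = 673 left.
February 2134 has 28 days (2134 is not a leap year): 673 − 28 = 645 left.
March 2134 has 31 days: 645 − 31 = 614 left.
April 2134 has 30 days: 614 − 30 = 584 left.
May 2134 has 31 days: 584 − 31 = 553 left.
June 2134 has 30 days: 553 − 30 = 523 left.
July 2134 has 31 days: 523 − 31 = 492 left.
August 2134 has 31 days: 492 − 31 = 461 left.
September 2134 has 30 days: 461 − 30 = 431 left.
October 2134 has 31 days: 431 − 31 = 400 left.
November 2134 has 30 days: 400 − 30 = 370 left.
December 2134 has 31 days: 370 − 31 = 339 left.
January 2135 has 31 days: 339 − 31 = 308 left.
February 2135 has 28 days (2135 is not a leap year): 308 − 28 = 280 left.
March 2135 has 31 days: 280 − 31 = 249 left.
April 2135 has 30 days: 249 − 30 = 219 left.
May 2135 has 31 days: 219 − 31 = 188 left.
June 2135 has 30 days: 188 − 30 = 158 left.
July 2135 has 31 days: 158 − 31 = 127 left.
August 2135 has 31 days: 127 − 31 = 96 left.
September 2135 has 30 days: 96 − 30 = 66 left.
October 2135 has 31 days: 66 − 31 = 35 left.
November 2135 has 30 days: 35 − 30 = 5 left.
5 days into December 2135 → December 5, 2135.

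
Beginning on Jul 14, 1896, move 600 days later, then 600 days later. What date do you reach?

Adding 600 days from July 14, 1896:
July has 31 days, so 31 − 14 = 17 days remain after July 14, 1896; 600 − 17 = 583 left.
August 1896 has 31 days: 583 − 31 = 552 left.
September 1896 has 30 days: 552 − 30 = 522 left.
October 1896 has 31 days: 522 − 31 = 491 left.
November 1896 has 30 days: 491 − 30 = 461 left.
December 1896 has 31 days: 461 − 31 = 430 left.
January 1897 has 31 days: 430 − 31 = 399 left.
February 1897 has 28 days (1897 is not a leap year): 399 − 28 = 371 left.
March 1897 has 31 days: 371 − 31 = 340 left.
April 1897 has 30 days: 340 − 30 = 310 left.
May 1897 has 31 days: 310 − 31 = 279 left.
June 1897 has 30 days: 279 − 30 = 249 left.
July 1897 has 31 days: 249 − 31 = 218 left.
August 1897 has 31 days: 218 − 31 = 187 left.
September 1897 has 30 days: 187 − 30 = 157 left.
October 1897 has 31 days: 157 − 31 = 126 left.
November 1897 has 30 days: 126 − 30 = 96 left.
December 1897 has 31 days: 96 − 31 = 65 left.
January 1898 has 31 days: 65 − 31 = 34 left.
February 1898 has 28 days (1898 is not a leap year): 34 − 28 = 6 left.
6 days into March 1898 → March 6, 1898.
Counting forward 600 days from March 6, 1898:
March has 31 days, so 31 − 6 = 25 days remain after March 6, 1898; 600 − 25 = 575 left.
April 1898 has 30 days: 575 − 30 = 545 left.
May 1898 has 31 days: 545 − 31 = 514 left.
June 1898 has 30 days: 514 − 30 = 484 left.
July 1898 has 31 days: 484 − 31 = 453 left.
August 1898 has 31 days: 453 − 31 = 422 left.
September 1898 has 30 days: 422 − 30 = 392 left.
October 1898 has 31 days: 392 − 31 = 361 left.
November 1898 has 30 days: 361 − 30 = 331 left.
December 1898 has 31 days: 331 − 31 = 300 left.
January 1899 has 31 days: 300 − 31 = 269 left.
February 1899 has 28 days (1899 is not a leap year): 269 − 28 = 241 left.
March 1899 has 31 days: 241 − 31 = 210 left.
April 1899 has 30 days: 210 − 30 = 180 left.
May 1899 has 31 days: 180 − 31 = 149 left.
June 1899 has 30 days: 149 − 30 = 119 left.
July 1899 has 31 days: 119 − 31 = 88 left.
August 1899 has 31 days: 88 − 31 = 57 left.
September 1899 has 30 days: 57 − 30 = 27 left.
27 days into October 1899 → October 27, 1899.

October 27, 1899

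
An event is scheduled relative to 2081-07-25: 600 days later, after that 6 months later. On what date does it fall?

September 17, 2083

Advancing 600 days from July 25, 2081:
July has 31 days, so 31 − 25 = 6 days remain after July 25, 2081; 600 − 6 = 594 left.
August 2081 has 31 days: 594 − 31 = 563 left.
September 2081 has 30 days: 563 − 30 = 533 left.
October 2081 has 31 days: 533 − 31 = 502 left.
November 2081 has 30 days: 502 − 30 = 472 left.
December 2081 has 31 days: 472 − 31 = 441 left.
January 2082 has 31 days: 441 − 31 = 410 left.
February 2082 has 28 days (2082 is not a leap year): 410 − 28 = 382 left.
March 2082 has 31 days: 382 − 31 = 351 left.
April 2082 has 30 days: 351 − 30 = 321 left.
May 2082 has 31 days: 321 − 31 = 290 left.
June 2082 has 30 days: 290 − 30 = 260 left.
July 2082 has 31 days: 260 − 31 = 229 left.
August 2082 has 31 days: 229 − 31 = 198 left.
September 2082 has 30 days: 198 − 30 = 168 left.
October 2082 has 31 days: 168 − 31 = 137 left.
November 2082 has 30 days: 137 − 30 = 107 left.
December 2082 has 31 days: 107 − 31 = 76 left.
January 2083 has 31 days: 76 − 31 = 45 left.
February 2083 has 28 days (2083 is not a leap year): 45 − 28 = 17 left.
17 days into March 2083 → March 17, 2083.
Counting forward 6 months from March 17, 2083:
month 3 + 6 = 9 → September 2083.
Day 17 is valid in September, giving September 17, 2083.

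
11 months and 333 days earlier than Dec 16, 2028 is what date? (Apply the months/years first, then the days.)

Going back 11 months and 333 days from December 16, 2028: first the month/year part, then the days.
month 12 − 11 = 1 → January 2028.
Day 16 is valid in January, giving January 16, 2028.
Now subtract 333 days from January 16, 2028.
Going back 16 days from January 16, 2028 reaches the end of the previous month; 333 − 16 = 317 left.
December 2027 has 31 days: 317 − 31 = 286 left.
November 2027 has 30 days: 286 − 30 = 256 left.
October 2027 has 31 days: 256 − 31 = 225 left.
September 2027 has 30 days: 225 − 30 = 195 left.
August 2027 has 31 days: 195 − 31 = 164 left.
July 2027 has 31 days: 164 − 31 = 133 left.
June 2027 has 30 days: 133 − 30 = 103 left.
May 2027 has 31 days: 103 − 31 = 72 left.
April 2027 has 30 days: 72 − 30 = 42 left.
March 2027 has 31 days: 42 − 31 = 11 left.
February 2027 has 28 days; 28 − 11 = 17 → February 17, 2027.

February 17, 2027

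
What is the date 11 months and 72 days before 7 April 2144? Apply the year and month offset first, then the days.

February 24, 2143

Subtracting 11 months and 72 days from April 7, 2144: first the month/year part, then the days.
month 4 − 11 = -7, which is month 5 of year 2143 → May 2143.
Day 7 is valid in May, giving May 7, 2143.
Now subtract 72 days from May 7, 2143.
Going back 7 days from May 7, 2143 reaches the end of the previous month; 72 − 7 = 65 left.
April 2143 has 30 days: 65 − 30 = 35 left.
March 2143 has 31 days: 35 − 31 = 4 left.
February 2143 has 28 days; 28 − 4 = 24 → February 24, 2143.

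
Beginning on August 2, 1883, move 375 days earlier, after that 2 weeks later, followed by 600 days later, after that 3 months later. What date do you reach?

June 28, 1884

Going back 375 days from August 2, 1883:
Going back 2 days from August 2, 1883 reaches the end of the previous month; 375 − 2 = 373 left.
July 1883 has 31 days: 373 − 31 = 342 left.
June 1883 has 30 days: 342 − 30 = 312 left.
May 1883 has 31 days: 312 − 31 = 281 left.
April 1883 has 30 days: 281 − 30 = 251 left.
March 1883 has 31 days: 251 − 31 = 220 left.
February 1883 has 28 days (1883 is not a leap year): 220 − 28 = 192 left.
January 1883 has 31 days: 192 − 31 = 161 left.
December 1882 has 31 days: 161 − 31 = 130 left.
November 1882 has 30 days: 130 − 30 = 100 left.
October 1882 has 31 days: 100 − 31 = 69 left.
September 1882 has 30 days: 69 − 30 = 39 left.
August 1882 has 31 days: 39 − 31 = 8 left.
July 1882 has 31 days; 31 − 8 = 23 → July 23, 1882.
Advancing 2 weeks (= 14 days) from July 23, 1882:
July has 31 days, so 31 − 23 = 8 days remain after July 23, 1882; 14 − 8 = 6 left.
6 days into August 1882 → August 6, 1882.
Advancing 600 days from August 6, 1882:
August has 31 days, so 31 − 6 = 25 days remain after August 6, 1882; 600 − 25 = 575 left.
September 1882 has 30 days: 575 − 30 = 545 left.
October 1882 has 31 days: 545 − 31 = 514 left.
November 1882 has 30 days: 514 − 30 = 484 left.
December 1882 has 31 days: 484 − 31 = 453 left.
January 1883 has 31 days: 453 − 31 = 422 left.
February 1883 has 28 days (1883 is not a leap year): 422 − 28 = 394 left.
March 1883 has 31 days: 394 − 31 = 363 left.
April 1883 has 30 days: 363 − 30 = 333 left.
May 1883 has 31 days: 333 − 31 = 302 left.
June 1883 has 30 days: 302 − 30 = 272 left.
July 1883 has 31 days: 272 − 31 = 241 left.
August 1883 has 31 days: 241 − 31 = 210 left.
September 1883 has 30 days: 210 − 30 = 180 left.
October 1883 has 31 days: 180 − 31 = 149 left.
November 1883 has 30 days: 149 − 30 = 119 left.
December 1883 has 31 days: 119 − 31 = 88 left.
January 1884 has 31 days: 88 − 31 = 57 left.
February 1884 has 29 days (1884 is a leap year): 57 − 29 = 28 left.
28 days into March 1884 → March 28, 1884.
Counting forward 3 months from March 28, 1884:
month 3 + 3 = 6 → June 1884.
Day 28 is valid in June, giving June 28, 1884.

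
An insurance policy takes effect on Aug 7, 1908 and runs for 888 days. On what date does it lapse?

January 12, 1911

Adding 888 days from August 7, 1908.
August has 31 days, so 31 − 7 = 24 days remain after August 7, 1908; 888 − 24 = 864 left.
September 1908 has 30 days: 864 − 30 = 834 left.
October 1908 has 31 days: 834 − 31 = 803 left.
November 1908 has 30 days: 803 − 30 = 773 left.
December 1908 has 31 days: 773 − 31 = 742 left.
January 1909 has 31 days: 742 − 31 = 711 left.
February 1909 has 28 days (1909 is not a leap year): 711 − 28 = 683 left.
March 1909 has 31 days: 683 − 31 = 652 left.
April 1909 has 30 days: 652 − 30 = 622 left.
May 1909 has 31 days: 622 − 31 = 591 left.
June 1909 has 30 days: 591 − 30 = 561 left.
July 1909 has 31 days: 561 − 31 = 530 left.
August 1909 has 31 days: 530 − 31 = 499 left.
September 1909 has 30 days: 499 − 30 = 469 left.
October 1909 has 31 days: 469 − 31 = 438 left.
November 1909 has 30 days: 438 − 30 = 408 left.
December 1909 has 31 days: 408 − 31 = 377 left.
January 1910 has 31 days: 377 − 31 = 346 left.
February 1910 has 28 days (1910 is not a leap year): 346 − 28 = 318 left.
March 1910 has 31 days: 318 − 31 = 287 left.
April 1910 has 30 days: 287 − 30 = 257 left.
May 1910 has 31 days: 257 − 31 = 226 left.
June 1910 has 30 days: 226 − 30 = 196 left.
July 1910 has 31 days: 196 − 31 = 165 left.
August 1910 has 31 days: 165 − 31 = 134 left.
September 1910 has 30 days: 134 − 30 = 104 left.
October 1910 has 31 days: 104 − 31 = 73 left.
November 1910 has 30 days: 73 − 30 = 43 left.
December 1910 has 31 days: 43 − 31 = 12 left.
12 days into January 1911 → January 12, 1911.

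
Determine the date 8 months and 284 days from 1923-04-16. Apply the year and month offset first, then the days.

Counting forward 8 months and 284 days from April 16, 1923: first the month/year part, then the days.
month 4 + 8 = 12 → December 1923.
Day 16 is valid in December, giving December 16, 1923.
Now add 284 days from December 16, 1923.
December has 31 days, so 31 − 16 = 15 days remain after December 16, 1923; 284 − 15 = 269 left.
January 1924 has 31 days: 269 − 31 = 238 left.
February 1924 has 29 days (1924 is a leap year): 238 − 29 = 209 left.
March 1924 has 31 days: 209 − 31 = 178 left.
April 1924 has 30 days: 178 − 30 = 148 left.
May 1924 has 31 days: 148 − 31 = 117 left.
June 1924 has 30 days: 117 − 30 = 87 left.
July 1924 has 31 days: 87 − 31 = 56 left.
August 1924 has 31 days: 56 − 31 = 25 left.
25 days into September 1924 → September 25, 1924.

September 25, 1924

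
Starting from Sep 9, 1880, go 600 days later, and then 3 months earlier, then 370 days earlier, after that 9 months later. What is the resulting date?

Adding 600 days from September 9, 1880:
September has 30 days, so 30 − 9 = 21 days remain after September 9, 1880; 600 − 21 = 579 left.
October 1880 has 31 days: 579 − 31 = 548 left.
November 1880 has 30 days: 548 − 30 = 518 left.
December 1880 has 31 days: 518 − 31 = 487 left.
January 1881 has 31 days: 487 − 31 = 456 left.
February 1881 has 28 days (1881 is not a leap year): 456 − 28 = 428 left.
March 1881 has 31 days: 428 − 31 = 397 left.
April 1881 has 30 days: 397 − 30 = 367 left.
May 1881 has 31 days: 367 − 31 = 336 left.
June 1881 has 30 days: 336 − 30 = 306 left.
July 1881 has 31 days: 306 − 31 = 275 left.
August 1881 has 31 days: 275 − 31 = 244 left.
September 1881 has 30 days: 244 − 30 = 214 left.
October 1881 has 31 days: 214 − 31 = 183 left.
November 1881 has 30 days: 183 − 30 = 153 left.
December 1881 has 31 days: 153 − 31 = 122 left.
January 1882 has 31 days: 122 − 31 = 91 left.
February 1882 has 28 days (1882 is not a leap year): 91 − 28 = 63 left.
March 1882 has 31 days: 63 − 31 = 32 left.
April 1882 has 30 days: 32 − 30 = 2 left.
2 days into May 1882 → May 2, 1882.
Counting back 3 months from May 2, 1882:
month 5 − 3 = 2 → February 1882.
Day 2 is valid in February, giving February 2, 1882.
Counting back 370 days from February 2, 1882:
Going back 2 days from February 2, 1882 reaches the end of the previous month; 370 − 2 = 368 left.
January 1882 has 31 days: 368 − 31 = 337 left.
December 1881 has 31 days: 337 − 31 = 306 left.
November 1881 has 30 days: 306 − 30 = 276 left.
October 1881 has 31 days: 276 − 31 = 245 left.
September 1881 has 30 days: 245 − 30 = 215 left.
August 1881 has 31 days: 215 − 31 = 184 left.
July 1881 has 31 days: 184 − 31 = 153 left.
June 1881 has 30 days: 153 − 30 = 123 left.
May 1881 has 31 days: 123 − 31 = 92 left.
April 1881 has 30 days: 92 − 30 = 62 left.
March 1881 has 31 days: 62 − 31 = 31 left.
February 1881 has 28 days (1881 is not a leap year): 31 − 28 = 3 left.
January 1881 has 31 days; 31 − 3 = 28 → January 28, 1881.
Counting forward 9 months from January 28, 1881:
month 1 + 9 = 10 → October 1881.
Day 28 is valid in October, giving October 28, 1881.

October 28, 1881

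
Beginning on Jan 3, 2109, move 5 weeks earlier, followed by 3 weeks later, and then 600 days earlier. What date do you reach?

April 30, 2107

Going back 5 weeks (= 35 days) from January 3, 2109:
Going back 3 days from January 3, 2109 reaches the end of the previous month; 35 − 3 = 32 left.
December 2108 has 31 days: 32 − 31 = 1 left.
November 2108 has 30 days; 30 − 1 = 29 → November 29, 2108.
Counting forward 3 weeks (= 21 days) from November 29, 2108:
November has 30 days, so 30 − 29 = 1 day remains after November 29, 2108; 21 − 1 = 20 left.
20 days into December 2108 → December 20, 2108.
Going back 600 days from December 20, 2108:
Going back 20 days from December 20, 2108 reaches the end of the previous month; 600 − 20 = 580 left.
November 2108 has 30 days: 580 − 30 = 550 left.
October 2108 has 31 days: 550 − 31 = 519 left.
September 2108 has 30 days: 519 − 30 = 489 left.
August 2108 has 31 days: 489 − 31 = 458 left.
July 2108 has 31 days: 458 − 31 = 427 left.
June 2108 has 30 days: 427 − 30 = 397 left.
May 2108 has 31 days: 397 − 31 = 366 left.
April 2108 has 30 days: 366 − 30 = 336 left.
March 2108 has 31 days: 336 − 31 = 305 left.
February 2108 has 29 days (2108 is a leap year): 305 − 29 = 276 left.
January 2108 has 31 days: 276 − 31 = 245 left.
December 2107 has 31 days: 245 − 31 = 214 left.
November 2107 has 30 days: 214 − 30 = 184 left.
October 2107 has 31 days: 184 − 31 = 153 left.
September 2107 has 30 days: 153 − 30 = 123 left.
August 2107 has 31 days: 123 − 31 = 92 left.
July 2107 has 31 days: 92 − 31 = 61 left.
June 2107 has 30 days: 61 − 30 = 31 left.
May 2107 has 31 days: 31 − 31 = 0 left.
April 2107 has 30 days; 30 − 0 = 30 → April 30, 2107.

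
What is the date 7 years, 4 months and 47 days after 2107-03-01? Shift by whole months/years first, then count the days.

Adding 7 years, 4 months and 47 days from March 1, 2107: first the month/year part, then the days.
+7 years → 2114; month 3 + 4 = 7 → July 2114.
Day 1 is valid in July, giving July 1, 2114.
Now add 47 days from July 1, 2114.
July has 31 days, so 31 − 1 = 30 days remain after July 1, 2114; 47 − 30 = 17 left.
17 days into August 2114 → August 17, 2114.

August 17, 2114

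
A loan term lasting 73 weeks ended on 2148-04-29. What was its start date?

December 5, 2146

Counting back 73 weeks = 511 days from April 29, 2148.
Going back 29 days from April 29, 2148 reaches the end of the previous month; 511 − 29 = 482 left.
March 2148 has 31 days: 482 − 31 = 451 left.
February 2148 has 29 days (2148 is a leap year): 451 − 29 = 422 left.
January 2148 has 31 days: 422 − 31 = 391 left.
December 2147 has 31 days: 391 − 31 = 360 left.
November 2147 has 30 days: 360 − 30 = 330 left.
October 2147 has 31 days: 330 − 31 = 299 left.
September 2147 has 30 days: 299 − 30 = 269 left.
August 2147 has 31 days: 269 − 31 = 238 left.
July 2147 has 31 days: 238 − 31 = 207 left.
June 2147 has 30 days: 207 − 30 = 177 left.
May 2147 has 31 days: 177 − 31 = 146 left.
April 2147 has 30 days: 146 − 30 = 116 left.
March 2147 has 31 days: 116 − 31 = 85 left.
February 2147 has 28 days (2147 is not a leap year): 85 − 28 = 57 left.
January 2147 has 31 days: 57 − 31 = 26 left.
December 2146 has 31 days; 31 − 26 = 5 → December 5, 2146.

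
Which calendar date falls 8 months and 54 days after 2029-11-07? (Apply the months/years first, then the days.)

August 30, 2030

Adding 8 months and 54 days from November 7, 2029: first the month/year part, then the days.
month 11 + 8 = 19, which is month 7 of year 2030 → July 2030.
Day 7 is valid in July, giving July 7, 2030.
Now add 54 days from July 7, 2030.
July has 31 days, so 31 − 7 = 24 days remain after July 7, 2030; 54 − 24 = 30 left.
30 days into August 2030 → August 30, 2030.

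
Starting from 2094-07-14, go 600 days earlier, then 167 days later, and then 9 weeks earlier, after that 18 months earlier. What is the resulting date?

September 5, 2091

Subtracting 600 days from July 14, 2094:
Going back 14 days from July 14, 2094 reaches the end of the previous month; 600 − 14 = 586 left.
June 2094 has 30 days: 586 − 30 = 556 left.
May 2094 has 31 days: 556 − 31 = 525 left.
April 2094 has 30 days: 525 − 30 = 495 left.
March 2094 has 31 days: 495 − 31 = 464 left.
February 2094 has 28 days (2094 is not a leap year): 464 − 28 = 436 left.
January 2094 has 31 days: 436 − 31 = 405 left.
December 2093 has 31 days: 405 − 31 = 374 left.
November 2093 has 30 days: 374 − 30 = 344 left.
October 2093 has 31 days: 344 − 31 = 313 left.
September 2093 has 30 days: 313 − 30 = 283 left.
August 2093 has 31 days: 283 − 31 = 252 left.
July 2093 has 31 days: 252 − 31 = 221 left.
June 2093 has 30 days: 221 − 30 = 191 left.
May 2093 has 31 days: 191 − 31 = 160 left.
April 2093 has 30 days: 160 − 30 = 130 left.
March 2093 has 31 days: 130 − 31 = 99 left.
February 2093 has 28 days (2093 is not a leap year): 99 − 28 = 71 left.
January 2093 has 31 days: 71 − 31 = 40 left.
December 2092 has 31 days: 40 − 31 = 9 left.
November 2092 has 30 days; 30 − 9 = 21 → November 21, 2092.
Counting forward 167 days from November 21, 2092:
November has 30 days, so 30 − 21 = 9 days remain after November 21, 2092; 167 − 9 = 158 left.
December 2092 has 31 days: 158 − 31 = 127 left.
January 2093 has 31 days: 127 − 31 = 96 left.
February 2093 has 28 days (2093 is not a leap year): 96 − 28 = 68 left.
March 2093 has 31 days: 68 − 31 = 37 left.
April 2093 has 30 days: 37 − 30 = 7 left.
7 days into May 2093 → May 7, 2093.
Subtracting 9 weeks (= 63 days) from May 7, 2093:
Going back 7 days from May 7, 2093 reaches the end of the previous month; 63 − 7 = 56 left.
April 2093 has 30 days: 56 − 30 = 26 left.
March 2093 has 31 days; 31 − 26 = 5 → March 5, 2093.
Going back 18 months from March 5, 2093:
month 3 − 18 = -15, which is month 9 of year 2091 → September 2091.
Day 5 is valid in September, giving September 5, 2091.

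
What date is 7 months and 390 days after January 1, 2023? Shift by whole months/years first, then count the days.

August 25, 2024

Advancing 7 months and 390 days from January 1, 2023: first the month/year part, then the days.
month 1 + 7 = 8 → August 2023.
Day 1 is valid in August, giving August 1, 2023.
Now add 390 days from August 1, 2023.
August has 31 days, so 31 − 1 = 30 days remain after August 1, 2023; 390 − 30 = 360 left.
September 2023 has 30 days: 360 − 30 = 330 left.
October 2023 has 31 days: 330 − 31 = 299 left.
November 2023 has 30 days: 299 − 30 = 269 left.
December 2023 has 31 days: 269 − 31 = 238 left.
January 2024 has 31 days: 238 − 31 = 207 left.
February 2024 has 29 days (2024 is a leap year): 207 − 29 = 178 left.
March 2024 has 31 days: 178 − 31 = 147 left.
April 2024 has 30 days: 147 − 30 = 117 left.
May 2024 has 31 days: 117 − 31 = 86 left.
June 2024 has 30 days: 86 − 30 = 56 left.
July 2024 has 31 days: 56 − 31 = 25 left.
25 days into August 2024 → August 25, 2024.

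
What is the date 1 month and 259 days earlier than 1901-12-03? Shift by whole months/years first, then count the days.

Going back 1 month and 259 days from December 3, 1901: first the month/year part, then the days.
month 12 − 1 = 11 → November 1901.
Day 3 is valid in November, giving November 3, 1901.
Now subtract 259 days from November 3, 1901.
Going back 3 days from November 3, 1901 reaches the end of the previous month; 259 − 3 = 256 left.
October 1901 has 31 days: 256 − 31 = 225 left.
September 1901 has 30 days: 225 − 30 = 195 left.
August 1901 has 31 days: 195 − 31 = 164 left.
July 1901 has 31 days: 164 − 31 = 133 left.
June 1901 has 30 days: 133 − 30 = 103 left.
May 1901 has 31 days: 103 − 31 = 72 left.
April 1901 has 30 days: 72 − 30 = 42 left.
March 1901 has 31 days: 42 − 31 = 11 left.
February 1901 has 28 days; 28 − 11 = 17 → February 17, 1901.

February 17, 1901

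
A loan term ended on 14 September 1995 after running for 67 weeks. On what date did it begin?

June 2, 1994

Counting back 67 weeks = 469 days from September 14, 1995.
Going back 14 days from September 14, 1995 reaches the end of the previous month; 469 − 14 = 455 left.
August 1995 has 31 days: 455 − 31 = 424 left.
July 1995 has 31 days: 424 − 31 = 393 left.
June 1995 has 30 days: 393 − 30 = 363 left.
May 1995 has 31 days: 363 − 31 = 332 left.
April 1995 has 30 days: 332 − 30 = 302 left.
March 1995 has 31 days: 302 − 31 = 271 left.
February 1995 has 28 days (1995 is not a leap year): 271 − 28 = 243 left.
January 1995 has 31 days: 243 − 31 = 212 left.
December 1994 has 31 days: 212 − 31 = 181 left.
November 1994 has 30 days: 181 − 30 = 151 left.
October 1994 has 31 days: 151 − 31 = 120 left.
September 1994 has 30 days: 120 − 30 = 90 left.
August 1994 has 31 days: 90 − 31 = 59 left.
July 1994 has 31 days: 59 − 31 = 28 left.
June 1994 has 30 days; 30 − 28 = 2 → June 2, 1994.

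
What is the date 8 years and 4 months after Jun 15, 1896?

October 15, 1904

Advancing 8 years and 4 months from June 15, 1896.
+8 years → 1904; month 6 + 4 = 10 → October 1904.
Day 15 is valid in October, giving October 15, 1904.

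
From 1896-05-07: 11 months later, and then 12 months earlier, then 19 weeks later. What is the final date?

August 18, 1896

Adding 11 months from May 7, 1896:
month 5 + 11 = 16, which is month 4 of year 1897 → April 1897.
Day 7 is valid in April, giving April 7, 1897.
Subtracting 12 months from April 7, 1897:
month 4 − 12 = -8, which is month 4 of year 1896 → April 1896.
Day 7 is valid in April, giving April 7, 1896.
Counting forward 19 weeks (= 133 days) from April 7, 1896:
April has 30 days, so 30 − 7 = 23 days remain after April 7, 1896; 133 − 23 = 110 left.
May 1896 has 31 days: 110 − 31 = 79 left.
June 1896 has 30 days: 79 − 30 = 49 left.
July 1896 has 31 days: 49 − 31 = 18 left.
18 days into August 1896 → August 18, 1896.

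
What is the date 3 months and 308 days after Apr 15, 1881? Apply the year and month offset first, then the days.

May 19, 1882

Advancing 3 months and 308 days from April 15, 1881: first the month/year part, then the days.
month 4 + 3 = 7 → July 1881.
Day 15 is valid in July, giving July 15, 1881.
Now add 308 days from July 15, 1881.
July has 31 days, so 31 − 15 = 16 days remain after July 15, 1881; 308 − 16 = 292 left.
August 1881 has 31 days: 292 − 31 = 261 left.
September 1881 has 30 days: 261 − 30 = 231 left.
October 1881 has 31 days: 231 − 31 = 200 left.
November 1881 has 30 days: 200 − 30 = 170 left.
December 1881 has 31 days: 170 − 31 = 139 left.
January 1882 has 31 days: 139 − 31 = 108 left.
February 1882 has 28 days (1882 is not a leap year): 108 − 28 = 80 left.
March 1882 has 31 days: 80 − 31 = 49 left.
April 1882 has 30 days: 49 − 30 = 19 left.
19 days into May 1882 → May 19, 1882.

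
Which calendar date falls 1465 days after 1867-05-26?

May 30, 1871

Advancing 1465 days from May 26, 1867.
May has 31 days, so 31 − 26 = 5 days remain after May 26, 1867; 1465 − 5 = 1460 left.
June 1867 has 30 days: 1460 − 30 = 1430 left.
July 1867 has 31 days: 1430 − 31 = 1399 left.
August 1867 has 31 days: 1399 − 31 = 1368 left.
September 1867 has 30 days: 1368 − 30 = 1338 left.
October 1867 has 31 days: 1338 − 31 = 1307 left.
November 1867 has 30 days: 1307 − 30 = 1277 left.
December 1867 has 31 days: 1277 − 31 = 1246 left.
January 1868 has 31 days: 1246 − 31 = 1215 left.
February 1868 has 29 days (1868 is a leap year): 1215 − 29 = 1186 left.
March 1868 has 31 days: 1186 − 31 = 1155 left.
April 1868 has 30 days: 1155 − 30 = 1125 left.
May 1868 has 31 days: 1125 − 31 = 1094 left.
June 1868 has 30 days: 1094 − 30 = 1064 left.
July 1868 has 31 days: 1064 − 31 = 1033 left.
August 1868 has 31 days: 1033 − 31 = 1002 left.
September 1868 has 30 days: 1002 − 30 = 972 left.
October 1868 has 31 days: 972 − 31 = 941 left.
November 1868 has 30 days: 941 − 30 = 911 left.
December 1868 has 31 days: 911 − 31 = 880 left.
January 1869 has 31 days: 880 − 31 = 849 left.
February 1869 has 28 days (1869 is not a leap year): 849 − 28 = 821 left.
March 1869 has 31 days: 821 − 31 = 790 left.
April 1869 has 30 days: 790 − 30 = 760 left.
May 1869 has 31 days: 760 − 31 = 729 left.
June 1869 has 30 days: 729 − 30 = 699 left.
July 1869 has 31 days: 699 − 31 = 668 left.
August 1869 has 31 days: 668 − 31 = 637 left.
September 1869 has 30 days: 637 − 30 = 607 left.
October 1869 has 31 days: 607 − 31 = 576 left.
November 1869 has 30 days: 576 − 30 = 546 left.
December 1869 has 31 days: 546 − 31 = 515 left.
January 1870 has 31 days: 515 − 31 = 484 left.
February 1870 has 28 days (1870 is not a leap year): 484 − 28 = 456 left.
March 1870 has 31 days: 456 − 31 = 425 left.
April 1870 has 30 days: 425 − 30 = 395 left.
May 1870 has 31 days: 395 − 31 = 364 left.
June 1870 has 30 days: 364 − 30 = 334 left.
July 1870 has 31 days: 334 − 31 = 303 left.
August 1870 has 31 days: 303 − 31 = 272 left.
September 1870 has 30 days: 272 − 30 = 242 left.
October 1870 has 31 days: 242 − 31 = 211 left.
November 1870 has 30 days: 211 − 30 = 181 left.
December 1870 has 31 days: 181 − 31 = 150 left.
January 1871 has 31 days: 150 − 31 = 119 left.
February 1871 has 28 days (1871 is not a leap year): 119 − 28 = 91 left.
March 1871 has 31 days: 91 − 31 = 60 left.
April 1871 has 30 days: 60 − 30 = 30 left.
30 days into May 1871 → May 30, 1871.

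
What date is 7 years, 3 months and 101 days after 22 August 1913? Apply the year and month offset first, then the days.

March 3, 1921

Adding 7 years, 3 months and 101 days from August 22, 1913: first the month/year part, then the days.
+7 years → 1920; month 8 + 3 = 11 → November 1920.
Day 22 is valid in November, giving November 22, 1920.
Now add 101 days from November 22, 1920.
November has 30 days, so 30 − 22 = 8 days remain after November 22, 1920; 101 − 8 = 93 left.
December 1920 has 31 days: 93 − 31 = 62 left.
January 1921 has 31 days: 62 − 31 = 31 left.
February 1921 has 28 days (1921 is not a leap year): 31 − 28 = 3 left.
3 days into March 1921 → March 3, 1921.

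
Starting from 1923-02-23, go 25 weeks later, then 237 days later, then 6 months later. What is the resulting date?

October 10, 1924

Adding 25 weeks (= 175 days) from February 23, 1923:
February has 28 days, so 28 − 23 = 5 days remain after February 23, 1923; 175 − 5 = 170 left.
March 1923 has 31 days: 170 − 31 = 139 left.
April 1923 has 30 days: 139 − 30 = 109 left.
May 1923 has 31 days: 109 − 31 = 78 left.
June 1923 has 30 days: 78 − 30 = 48 left.
July 1923 has 31 days: 48 − 31 = 17 left.
17 days into August 1923 → August 17, 1923.
Counting forward 237 days from August 17, 1923:
August has 31 days, so 31 − 17 = 14 days remain after August 17, 1923; 237 − 14 = 223 left.
September 1923 has 30 days: 223 − 30 = 193 left.
October 1923 has 31 days: 193 − 31 = 162 left.
November 1923 has 30 days: 162 − 30 = 132 left.
December 1923 has 31 days: 132 − 31 = 101 left.
January 1924 has 31 days: 101 − 31 = 70 left.
February 1924 has 29 days (1924 is a leap year): 70 − 29 = 41 left.
March 1924 has 31 days: 41 − 31 = 10 left.
10 days into April 1924 → April 10, 1924.
Counting forward 6 months from April 10, 1924:
month 4 + 6 = 10 → October 1924.
Day 10 is valid in October, giving October 10, 1924.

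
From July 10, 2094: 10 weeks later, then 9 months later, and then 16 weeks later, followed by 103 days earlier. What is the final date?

June 27, 2095

Adding 10 weeks (= 70 days) from July 10, 2094:
July has 31 days, so 31 − 10 = 21 days remain after July 10, 2094; 70 − 21 = 49 left.
August 2094 has 31 days: 49 − 31 = 18 left.
18 days into September 2094 → September 18, 2094.
Counting forward 9 months from September 18, 2094:
month 9 + 9 = 18, which is month 6 of year 2095 → June 2095.
Day 18 is valid in June, giving June 18, 2095.
Advancing 16 weeks (= 112 days) from June 18, 2095:
June has 30 days, so 30 − 18 = 12 days remain after June 18, 2095; 112 − 12 = 100 left.
July 2095 has 31 days: 100 − 31 = 69 left.
August 2095 has 31 days: 69 − 31 = 38 left.
September 2095 has 30 days: 38 − 30 = 8 left.
8 days into October 2095 → October 8, 2095.
Subtracting 103 days from October 8, 2095:
Going back 8 days from October 8, 2095 reaches the end of the previous month; 103 − 8 = 95 left.
September 2095 has 30 days: 95 − 30 = 65 left.
August 2095 has 31 days: 65 − 31 = 34 left.
July 2095 has 31 days: 34 − 31 = 3 left.
June 2095 has 30 days; 30 − 3 = 27 → June 27, 2095.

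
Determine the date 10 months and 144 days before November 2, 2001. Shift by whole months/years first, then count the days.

Counting back 10 months and 144 days from November 2, 2001: first the month/year part, then the days.
month 11 − 10 = 1 → January 2001.
Day 2 is valid in January, giving January 2, 2001.
Now subtract 144 days from January 2, 2001.
Going back 2 days from January 2, 2001 reaches the end of the previous month; 144 − 2 = 142 left.
December 2000 has 31 days: 142 − 31 = 111 left.
November 2000 has 30 days: 111 − 30 = 81 left.
October 2000 has 31 days: 81 − 31 = 50 left.
September 2000 has 30 days: 50 − 30 = 20 left.
August 2000 has 31 days; 31 − 20 = 11 → August 11, 2000.

August 11, 2000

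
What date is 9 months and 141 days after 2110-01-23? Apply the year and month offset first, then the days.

Advancing 9 months and 141 days from January 23, 2110: first the month/year part, then the days.
month 1 + 9 = 10 → October 2110.
Day 23 is valid in October, giving October 23, 2110.
Now add 141 days from October 23, 2110.
October has 31 days, so 31 − 23 = 8 days remain after October 23, 2110; 141 − 8 = 133 left.
November 2110 has 30 days: 133 − 30 = 103 left.
December 2110 has 31 days: 103 − 31 = 72 left.
January 2111 has 31 days: 72 − 31 = 41 left.
February 2111 has 28 days (2111 is not a leap year): 41 − 28 = 13 left.
13 days into March 2111 → March 13, 2111.

March 13, 2111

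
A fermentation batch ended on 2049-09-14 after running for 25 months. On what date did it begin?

Counting back 25 months from September 14, 2049.
month 9 − 25 = -16, which is month 8 of year 2047 → August 2047.
Day 14 is valid in August, giving August 14, 2047.

August 14, 2047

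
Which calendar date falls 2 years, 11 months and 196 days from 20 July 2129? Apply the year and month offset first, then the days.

January 2, 2133

Counting forward 2 years, 11 months and 196 days from July 20, 2129: first the month/year part, then the days.
+2 years → 2131; month 7 + 11 = 18, which is month 6 of year 2132 → June 2132.
Day 20 is valid in June, giving June 20, 2132.
Now add 196 days from June 20, 2132.
June has 30 days, so 30 − 20 = 10 days remain after June 20, 2132; 196 − 10 = 186 left.
July 2132 has 31 days: 186 − 31 = 155 left.
August 2132 has 31 days: 155 − 31 = 124 left.
September 2132 has 30 days: 124 − 30 = 94 left.
October 2132 has 31 days: 94 − 31 = 63 left.
November 2132 has 30 days: 63 − 30 = 33 left.
December 2132 has 31 days: 33 − 31 = 2 left.
2 days into January 2133 → January 2, 2133.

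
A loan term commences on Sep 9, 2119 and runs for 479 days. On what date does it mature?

December 31, 2120

Counting forward 479 days from September 9, 2119.
September has 30 days, so 30 − 9 = 21 days remain after September 9, 2119; 479 − 21 = 458 left.
October 2119 has 31 days: 458 − 31 = 427 left.
November 2119 has 30 days: 427 − 30 = 397 left.
December 2119 has 31 days: 397 − 31 = 366 left.
January 2120 has 31 days: 366 − 31 = 335 left.
February 2120 has 29 days (2120 is a leap year): 335 − 29 = 306 left.
March 2120 has 31 days: 306 − 31 = 275 left.
April 2120 has 30 days: 275 − 30 = 245 left.
May 2120 has 31 days: 245 − 31 = 214 left.
June 2120 has 30 days: 214 − 30 = 184 left.
July 2120 has 31 days: 184 − 31 = 153 left.
August 2120 has 31 days: 153 − 31 = 122 left.
September 2120 has 30 days: 122 − 30 = 92 left.
October 2120 has 31 days: 92 − 31 = 61 left.
November 2120 has 30 days: 61 − 30 = 31 left.
31 days into December 2120 → December 31, 2120.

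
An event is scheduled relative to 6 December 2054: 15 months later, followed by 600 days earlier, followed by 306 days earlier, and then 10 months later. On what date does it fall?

Advancing 15 months from December 6, 2054:
month 12 + 15 = 27, which is month 3 of year 2056 → March 2056.
Day 6 is valid in March, giving March 6, 2056.
Subtracting 600 days from March 6, 2056:
Going back 6 days from March 6, 2056 reaches the end of the previous month; 600 − 6 = 594 left.
February 2056 has 29 days (2056 is a leap year): 594 − 29 = 565 left.
January 2056 has 31 days: 565 − 31 = 534 left.
December 2055 has 31 days: 534 − 31 = 503 left.
November 2055 has 30 days: 503 − 30 = 473 left.
October 2055 has 31 days: 473 − 31 = 442 left.
September 2055 has 30 days: 442 − 30 = 412 left.
August 2055 has 31 days: 412 − 31 = 381 left.
July 2055 has 31 days: 381 − 31 = 350 left.
June 2055 has 30 days: 350 − 30 = 320 left.
May 2055 has 31 days: 320 − 31 = 289 left.
April 2055 has 30 days: 289 − 30 = 259 left.
March 2055 has 31 days: 259 − 31 = 228 left.
February 2055 has 28 days (2055 is not a leap year): 228 − 28 = 200 left.
January 2055 has 31 days: 200 − 31 = 169 left.
December 2054 has 31 days: 169 − 31 = 138 left.
November 2054 has 30 days: 138 − 30 = 108 left.
October 2054 has 31 days: 108 − 31 = 77 left.
September 2054 has 30 days: 77 − 30 = 47 left.
August 2054 has 31 days: 47 − 31 = 16 left.
July 2054 has 31 days; 31 − 16 = 15 → July 15, 2054.
Subtracting 306 days from July 15, 2054:
Going back 15 days from July 15, 2054 reaches the end of the previous month; 306 − 15 = 291 left.
June 2054 has 30 days: 291 − 30 = 261 left.
May 2054 has 31 days: 261 − 31 = 230 left.
April 2054 has 30 days: 230 − 30 = 200 left.
March 2054 has 31 days: 200 − 31 = 169 left.
February 2054 has 28 days (2054 is not a leap year): 169 − 28 = 141 left.
January 2054 has 31 days: 141 − 31 = 110 left.
December 2053 has 31 days: 110 − 31 = 79 left.
November 2053 has 30 days: 79 − 30 = 49 left.
October 2053 has 31 days: 49 − 31 = 18 left.
September 2053 has 30 days; 30 − 18 = 12 → September 12, 2053.
Counting forward 10 months from September 12, 2053:
month 9 + 10 = 19, which is month 7 of year 2054 → July 2054.
Day 12 is valid in July, giving July 12, 2054.

July 12, 2054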